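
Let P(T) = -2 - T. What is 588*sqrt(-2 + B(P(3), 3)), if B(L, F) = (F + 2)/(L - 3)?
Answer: 147*I*sqrt(42) ≈ 952.67*I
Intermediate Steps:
B(L, F) = (2 + F)/(-3 + L)
588*sqrt(-2 + B(P(3), 3)) = 588*sqrt(-2 + (2 + 3)/(-3 + (-2 - 1*3))) = 588*sqrt(-2 + 5/(-3 + (-2 - 3))) = 588*sqrt(-2 + 5/(-3 - 5)) = 588*sqrt(-2 + 5/(-8)) = 588*sqrt(-2 - 1/8*5) = 588*sqrt(-2 - 5/8) = 588*sqrt(-21/8) = 588*(I*sqrt(42)/4) = 147*I*sqrt(42)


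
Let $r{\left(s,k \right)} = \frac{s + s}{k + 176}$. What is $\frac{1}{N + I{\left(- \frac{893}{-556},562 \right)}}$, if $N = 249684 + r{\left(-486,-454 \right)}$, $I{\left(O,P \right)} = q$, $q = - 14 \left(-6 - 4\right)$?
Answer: $\frac{139}{34726022} \approx 4.0028 \cdot 10^{-6}$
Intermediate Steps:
$q = 140$ ($q = \left(-14\right) \left(-10\right) = 140$)
$r{\left(s,k \right)} = \frac{2 s}{176 + k}$
$I{\left(O,P \right)} = 140$
$N = \frac{34706562}{139}$ ($N = 249684 + 2 \left(-486\right) \frac{1}{176 - 454} = 249684 + 2 \left(-486\right) \frac{1}{-278} = 249684 + 2 \left(-486\right) \left(- \frac{1}{278}\right) = 249684 + \frac{486}{139} = \frac{34706562}{139} \approx 2.4969 \cdot 10^{5}$)
$\frac{1}{N + I{\left(- \frac{893}{-556},562 \right)}} = \frac{1}{\frac{34706562}{139} + 140} = \frac{1}{\frac{34726022}{139}} = \frac{139}{34726022}$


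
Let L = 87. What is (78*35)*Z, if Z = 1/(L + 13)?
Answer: 273/10 ≈ 27.300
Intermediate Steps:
Z = 1/100 (Z = 1/(87 + 13) = 1/100 ≈ 0.010000)
(78*35)*Z = (78*35)*(1/100) = 2730*(1/100) = 273/10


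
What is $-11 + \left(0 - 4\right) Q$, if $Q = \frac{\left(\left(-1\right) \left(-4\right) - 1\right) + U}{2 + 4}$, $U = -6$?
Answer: $-9$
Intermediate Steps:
$Q = - \frac{1}{2}$ ($Q = \frac{\left(\left(-1\right) \left(-4\right) - 1\right) - 6}{2 + 4} = \frac{\left(4 - 1\right) - 6}{6} = \left(3 - 6\right) \frac{1}{6} = \left(-3\right) \frac{1}{6} = - \frac{1}{2} \approx -0.5$)
$-11 + \left(0 - 4\right) Q = -11 + \left(0 - 4\right) \left(- \frac{1}{2}\right) = -11 - -2 = -11 + 2 = -9$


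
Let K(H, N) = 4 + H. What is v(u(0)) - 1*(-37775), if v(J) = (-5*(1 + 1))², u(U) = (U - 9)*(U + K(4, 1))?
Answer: 37875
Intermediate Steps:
u(U) = (-9 + U)*(8 + U) (u(U) = (U - 9)*(U + (4 + 4)) = (-9 + U)*(U + 8) = (-9 + U)*(8 + U))
v(J) = 100 (v(J) = (-5*2)² = (-10)² = 100)
v(u(0)) - 1*(-37775) = 100 - 1*(-37775) = 100 + 37775 = 37875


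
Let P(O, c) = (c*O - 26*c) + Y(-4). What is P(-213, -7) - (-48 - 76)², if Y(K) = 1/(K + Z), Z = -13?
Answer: -232952/17 ≈ -13703.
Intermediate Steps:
Y(K) = 1/(-13 + K) (Y(K) = 1/(K - 13) = 1/(-13 + K))
P(O, c) = -1/17 - 26*c + O*c (P(O, c) = (c*O - 26*c) + 1/(-13 - 4) = (O*c - 26*c) + 1/(-17) = (-26*c + O*c) - 1/17 = -1/17 - 26*c + O*c)
P(-213, -7) - (-48 - 76)² = (-1/17 - 26*(-7) - 213*(-7)) - (-48 - 76)² = (-1/17 + 182 + 1491) - 1*(-124)² = 28440/17 - 1*15376 = 28440/17 - 15376 = -232952/17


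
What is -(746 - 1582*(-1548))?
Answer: -2449682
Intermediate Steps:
-(746 - 1582*(-1548)) = -(746 + 2448936) = -1*2449682 = -2449682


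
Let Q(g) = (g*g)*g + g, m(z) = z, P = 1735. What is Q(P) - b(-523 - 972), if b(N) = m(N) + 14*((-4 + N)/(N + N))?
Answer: 7808001678982/1495 ≈ 5.2227e+9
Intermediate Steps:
b(N) = N + 7*(-4 + N)/N (b(N) = N + 14*((-4 + N)/(N + N)) = N + 14*((-4 + N)/((2*N))) = N + 14*((-4 + N)*(1/(2*N))) = N + 14*((-4 + N)/(2*N)) = N + 7*(-4 + N)/N)
Q(g) = g + g**3 (Q(g) = g**2*g + g = g**3 + g = g + g**3)
Q(P) - b(-523 - 972) = (1735 + 1735**3) - (7 + (-523 - 972) - 28/(-523 - 972)) = (1735 + 5222740375) - (7 - 1495 - 28/(-1495)) = 5222742110 - (7 - 1495 - 28*(-1/1495)) = 5222742110 - (7 - 1495 + 28/1495) = 5222742110 - 1*(-2224532/1495) = 5222742110 + 2224532/1495 = 7808001678982/1495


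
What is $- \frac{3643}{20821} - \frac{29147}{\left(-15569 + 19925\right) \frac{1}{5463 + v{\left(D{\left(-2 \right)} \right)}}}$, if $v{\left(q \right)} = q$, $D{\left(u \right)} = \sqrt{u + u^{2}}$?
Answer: $- \frac{368371663221}{10077364} - \frac{29147 \sqrt{2}}{4356} \approx -36564.0$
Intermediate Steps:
$- \frac{3643}{20821} - \frac{29147}{\left(-15569 + 19925\right) \frac{1}{5463 + v{\left(D{\left(-2 \right)} \right)}}} = - \frac{3643}{20821} - \frac{29147}{\left(-15569 + 19925\right) \frac{1}{5463 + \sqrt{- 2 \left(1 - 2\right)}}} = \left(-3643\right) \frac{1}{20821} - \frac{29147}{4356 \frac{1}{5463 + \sqrt{\left(-2\right) \left(-1\right)}}} = - \frac{3643}{20821} - \frac{29147}{4356 \frac{1}{5463 + \sqrt{2}}} = - \frac{3643}{20821} - 29147 \left(\frac{607}{484} + \frac{\sqrt{2}}{4356}\right) = - \frac{3643}{20821} - \left(\frac{17692229}{484} + \frac{29147 \sqrt{2}}{4356}\right) = - \frac{368371663221}{10077364} - \frac{29147 \sqrt{2}}{4356}$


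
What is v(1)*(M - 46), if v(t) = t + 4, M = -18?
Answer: -320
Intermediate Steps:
v(t) = 4 + t
v(1)*(M - 46) = (4 + 1)*(-18 - 46) = 5*(-64) = -320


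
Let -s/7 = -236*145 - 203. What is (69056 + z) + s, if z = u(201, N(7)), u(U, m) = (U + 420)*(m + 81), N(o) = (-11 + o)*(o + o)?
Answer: 325542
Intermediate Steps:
N(o) = 2*o*(-11 + o) (N(o) = (-11 + o)*(2*o) = 2*o*(-11 + o))
u(U, m) = (81 + m)*(420 + U) (u(U, m) = (420 + U)*(81 + m) = (81 + m)*(420 + U))
z = 15525 (z = 34020 + 81*201 + 420*(2*7*(-11 + 7)) + 201*(2*7*(-11 + 7)) = 34020 + 16281 + 420*(2*7*(-4)) + 201*(2*7*(-4)) = 34020 + 16281 + 420*(-56) + 201*(-56) = 34020 + 16281 - 23520 - 11256 = 15525)
s = 240961 (s = -7*(-236*145 - 203) = -7*(-34220 - 203) = -7*(-34423) = 240961)
(69056 + z) + s = (69056 + 15525) + 240961 = 84581 + 240961 = 325542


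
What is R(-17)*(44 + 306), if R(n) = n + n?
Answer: -11900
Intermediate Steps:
R(n) = 2*n
R(-17)*(44 + 306) = (2*(-17))*(44 + 306) = -34*350 = -11900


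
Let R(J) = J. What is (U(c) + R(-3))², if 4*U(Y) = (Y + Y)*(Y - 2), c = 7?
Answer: 841/4 ≈ 210.25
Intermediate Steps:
U(Y) = Y*(-2 + Y)/2 (U(Y) = ((Y + Y)*(Y - 2))/4 = ((2*Y)*(-2 + Y))/4 = (2*Y*(-2 + Y))/4 = Y*(-2 + Y)/2)
(U(c) + R(-3))² = ((½)*7*(-2 + 7) - 3)² = ((½)*7*5 - 3)² = (35/2 - 3)² = (29/2)² = 841/4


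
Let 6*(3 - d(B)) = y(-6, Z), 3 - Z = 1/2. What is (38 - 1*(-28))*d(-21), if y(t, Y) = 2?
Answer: 176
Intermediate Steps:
Z = 5/2 (Z = 3 - 1/2 = 5/2 ≈ 2.5000)
d(B) = 8/3 (d(B) = 3 - 1/6*2 = 3 - 1/3 = 8/3)
(38 - 1*(-28))*d(-21) = (38 - 1*(-28))*(8/3) = (38 + 28)*(8/3) = 66*(8/3) = 176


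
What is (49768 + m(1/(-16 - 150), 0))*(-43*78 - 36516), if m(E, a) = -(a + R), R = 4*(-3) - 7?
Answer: -1985007690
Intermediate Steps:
R = -19 (R = -12 - 7 = -19)
m(E, a) = 19 - a (m(E, a) = -(a - 19) = -(-19 + a) = 19 - a)
(49768 + m(1/(-16 - 150), 0))*(-43*78 - 36516) = (49768 + (19 - 1*0))*(-43*78 - 36516) = (49768 + (19 + 0))*(-3354 - 36516) = (49768 + 19)*(-39870) = 49787*(-39870) = -1985007690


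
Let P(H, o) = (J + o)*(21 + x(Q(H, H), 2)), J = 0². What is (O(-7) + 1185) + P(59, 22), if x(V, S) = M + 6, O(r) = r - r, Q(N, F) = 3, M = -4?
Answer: 1691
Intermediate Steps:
O(r) = 0
x(V, S) = 2 (x(V, S) = -4 + 6 = 2)
J = 0
P(H, o) = 23*o (P(H, o) = (0 + o)*(21 + 2) = o*23 = 23*o)
(O(-7) + 1185) + P(59, 22) = (0 + 1185) + 23*22 = 1185 + 506 = 1691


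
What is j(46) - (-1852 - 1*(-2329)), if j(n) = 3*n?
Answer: -339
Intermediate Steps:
j(46) - (-1852 - 1*(-2329)) = 3*46 - (-1852 - 1*(-2329)) = 138 - (-1852 + 2329) = 138 - 1*477 = 138 - 477 = -339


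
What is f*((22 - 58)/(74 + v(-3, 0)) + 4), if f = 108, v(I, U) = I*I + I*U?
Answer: 31968/83 ≈ 385.16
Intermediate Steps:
v(I, U) = I**2 + I*U
f*((22 - 58)/(74 + v(-3, 0)) + 4) = 108*((22 - 58)/(74 - 3*(-3 + 0)) + 4) = 108*(-36/(74 - 3*(-3)) + 4) = 108*(-36/(74 + 9) + 4) = 108*(-36/83 + 4) = 108*(296/83) = 31968/83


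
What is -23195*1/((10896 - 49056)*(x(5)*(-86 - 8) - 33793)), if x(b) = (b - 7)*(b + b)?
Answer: -4639/243560016 ≈ -1.9047e-5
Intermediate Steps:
x(b) = 2*b*(-7 + b) (x(b) = (-7 + b)*(2*b) = 2*b*(-7 + b))
-23195*1/((10896 - 49056)*(x(5)*(-86 - 8) - 33793)) = -23195*1/((10896 - 49056)*((2*5*(-7 + 5))*(-86 - 8) - 33793)) = -23195*(-1/(38160*((2*5*(-2))*(-94) - 33793))) = -23195*(-1/(38160*(-20*(-94) - 33793))) = -23195*(-1/(38160*(1880 - 33793))) = -23195/((-38160*(-31913))) = -23195/1217800080 = -23195*1/1217800080 = -4639/243560016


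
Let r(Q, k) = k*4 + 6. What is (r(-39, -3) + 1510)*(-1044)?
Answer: -1570176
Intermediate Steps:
r(Q, k) = 6 + 4*k (r(Q, k) = 4*k + 6 = 6 + 4*k)
(r(-39, -3) + 1510)*(-1044) = ((6 + 4*(-3)) + 1510)*(-1044) = ((6 - 12) + 1510)*(-1044) = (-6 + 1510)*(-1044) = 1504*(-1044) = -1570176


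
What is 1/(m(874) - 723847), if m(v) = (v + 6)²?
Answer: 1/50553 ≈ 1.9781e-5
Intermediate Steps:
m(v) = (6 + v)²
1/(m(874) - 723847) = 1/((6 + 874)² - 723847) = 1/(880² - 723847) = 1/(774400 - 723847) = 1/50553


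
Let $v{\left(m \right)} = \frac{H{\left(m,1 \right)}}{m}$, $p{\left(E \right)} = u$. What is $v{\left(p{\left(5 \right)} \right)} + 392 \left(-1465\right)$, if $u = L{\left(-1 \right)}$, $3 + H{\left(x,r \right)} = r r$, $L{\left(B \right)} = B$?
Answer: $-574278$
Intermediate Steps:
$H{\left(x,r \right)} = -3 + r^{2}$ ($H{\left(x,r \right)} = -3 + r r = -3 + r^{2}$)
$u = -1$
$p{\left(E \right)} = -1$
$v{\left(m \right)} = - \frac{2}{m}$ ($v{\left(m \right)} = \frac{-3 + 1^{2}}{m} = \frac{-3 + 1}{m} = - \frac{2}{m}$)
$v{\left(p{\left(5 \right)} \right)} + 392 \left(-1465\right) = - \frac{2}{-1} + 392 \left(-1465\right) = \left(-2\right) \left(-1\right) - 574280 = 2 - 574280 = -574278$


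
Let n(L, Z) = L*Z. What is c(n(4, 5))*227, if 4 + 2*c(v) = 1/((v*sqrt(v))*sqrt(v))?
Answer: -362973/800 ≈ -453.72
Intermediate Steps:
c(v) = -2 + 1/(2*v**2) (c(v) = -2 + 1/(2*(((v*sqrt(v))*sqrt(v)))) = -2 + 1/(2*((v**(3/2)*sqrt(v)))) = -2 + 1/(2*(v**2)) = -2 + 1/(2*v**2))
c(n(4, 5))*227 = (-2 + 1/(2*(4*5)**2))*227 = (-2 + (1/2)/20**2)*227 = (-2 + (1/2)*(1/400))*227 = (-2 + 1/800)*227 = -1599/800*227 = -362973/800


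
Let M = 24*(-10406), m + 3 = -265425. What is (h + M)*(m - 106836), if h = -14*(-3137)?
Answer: 76621610064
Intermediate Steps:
m = -265428 (m = -3 - 265425 = -265428)
h = 43918
M = -249744
(h + M)*(m - 106836) = (43918 - 249744)*(-265428 - 106836) = -205826*(-372264) = 76621610064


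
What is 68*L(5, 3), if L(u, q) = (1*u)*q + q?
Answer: 1224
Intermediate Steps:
L(u, q) = q + q*u (L(u, q) = u*q + q = q*u + q = q + q*u)
68*L(5, 3) = 68*(3*(1 + 5)) = 68*(3*6) = 68*18 = 1224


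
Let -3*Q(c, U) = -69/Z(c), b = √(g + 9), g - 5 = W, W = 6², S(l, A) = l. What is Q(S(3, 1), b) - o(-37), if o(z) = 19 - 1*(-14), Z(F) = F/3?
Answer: -10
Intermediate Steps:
Z(F) = F/3 (Z(F) = F*(⅓) = F/3)
W = 36
g = 41 (g = 5 + 36 = 41)
b = 5*√2 (b = √(41 + 9) = √50 = 5*√2 ≈ 7.0711)
Q(c, U) = 69/c (Q(c, U) = -(-23)/(c/3) = -(-23)*3/c = -(-69)/c = 69/c)
o(z) = 33 (o(z) = 19 + 14 = 33)
Q(S(3, 1), b) - o(-37) = 69/3 - 1*33 = 69*(⅓) - 33 = 23 - 33 = -10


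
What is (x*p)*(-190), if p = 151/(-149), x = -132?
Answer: -3787080/149 ≈ -25417.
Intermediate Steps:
p = -151/149 (p = 151*(-1/149) = -151/149 ≈ -1.0134)
(x*p)*(-190) = -132*(-151/149)*(-190) = (19932/149)*(-190) = -3787080/149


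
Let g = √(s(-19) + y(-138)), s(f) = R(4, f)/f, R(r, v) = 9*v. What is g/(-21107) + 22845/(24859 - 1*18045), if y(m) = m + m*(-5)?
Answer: 22845/6814 - √561/21107 ≈ 3.3515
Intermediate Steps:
y(m) = -4*m (y(m) = m - 5*m = -4*m)
s(f) = 9 (s(f) = (9*f)/f = 9)
g = √561 (g = √(9 - 4*(-138)) = √(9 + 552) = √561 ≈ 23.685)
g/(-21107) + 22845/(24859 - 1*18045) = √561/(-21107) + 22845/(24859 - 1*18045) = √561*(-1/21107) + 22845/(24859 - 18045) = -√561/21107 + 22845/6814 = 22845/6814 - √561/21107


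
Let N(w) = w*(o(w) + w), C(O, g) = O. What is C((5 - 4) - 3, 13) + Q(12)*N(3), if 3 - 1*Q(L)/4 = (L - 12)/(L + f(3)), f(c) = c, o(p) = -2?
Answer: 34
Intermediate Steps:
Q(L) = 12 - 4*(-12 + L)/(3 + L) (Q(L) = 12 - 4*(L - 12)/(L + 3) = 12 - 4*(-12 + L)/(3 + L))
N(w) = w*(-2 + w)
C((5 - 4) - 3, 13) + Q(12)*N(3) = ((5 - 4) - 3) + (4*(21 + 2*12)/(3 + 12))*(3*(-2 + 3)) = (1 - 3) + (4*(21 + 24)/15)*(3*1) = -2 + (4*(1/15)*45)*3 = -2 + 12*3 = -2 + 36 = 34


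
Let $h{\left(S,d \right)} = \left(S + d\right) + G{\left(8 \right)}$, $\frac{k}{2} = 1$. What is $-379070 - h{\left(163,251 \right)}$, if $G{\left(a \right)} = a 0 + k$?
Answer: $-379486$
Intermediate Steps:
$k = 2$ ($k = 2 \cdot 1 = 2$)
$G{\left(a \right)} = 2$ ($G{\left(a \right)} = a 0 + 2 = 0 + 2 = 2$)
$h{\left(S,d \right)} = 2 + S + d$ ($h{\left(S,d \right)} = \left(S + d\right) + 2 = 2 + S + d$)
$-379070 - h{\left(163,251 \right)} = -379070 - \left(2 + 163 + 251\right) = -379070 - 416 = -379486$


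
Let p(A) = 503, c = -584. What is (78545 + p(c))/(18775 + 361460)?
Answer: 79048/380235 ≈ 0.20789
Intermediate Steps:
(78545 + p(c))/(18775 + 361460) = (78545 + 503)/(18775 + 361460) = 79048/380235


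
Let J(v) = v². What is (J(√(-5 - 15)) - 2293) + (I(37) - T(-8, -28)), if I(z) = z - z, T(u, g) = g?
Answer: -2285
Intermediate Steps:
I(z) = 0
(J(√(-5 - 15)) - 2293) + (I(37) - T(-8, -28)) = ((√(-5 - 15))² - 2293) + (0 - 1*(-28)) = ((√(-20))² - 2293) + (0 + 28) = ((2*I*√5)² - 2293) + 28 = (-20 - 2293) + 28 = -2313 + 28 = -2285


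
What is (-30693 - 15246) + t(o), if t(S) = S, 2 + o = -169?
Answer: -46110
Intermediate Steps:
o = -171 (o = -2 - 169 = -171)
(-30693 - 15246) + t(o) = (-30693 - 15246) - 171 = -45939 - 171 = -46110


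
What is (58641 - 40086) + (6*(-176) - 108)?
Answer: 17391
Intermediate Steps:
(58641 - 40086) + (6*(-176) - 108) = 18555 + (-1056 - 108) = 18555 - 1164 = 17391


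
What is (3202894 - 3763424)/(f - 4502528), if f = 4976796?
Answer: -280265/237134 ≈ -1.1819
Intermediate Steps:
(3202894 - 3763424)/(f - 4502528) = (3202894 - 3763424)/(4976796 - 4502528) = -560530/474268 = -560530*1/474268 = -280265/237134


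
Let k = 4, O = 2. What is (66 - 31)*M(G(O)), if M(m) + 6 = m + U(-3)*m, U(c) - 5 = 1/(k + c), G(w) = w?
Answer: 280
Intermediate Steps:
U(c) = 5 + 1/(4 + c)
M(m) = -6 + 7*m (M(m) = -6 + (m + ((21 + 5*(-3))/(4 - 3))*m) = -6 + (m + ((21 - 15)/1)*m) = -6 + (m + (1*6)*m) = -6 + (m + 6*m) = -6 + 7*m)
(66 - 31)*M(G(O)) = (66 - 31)*(-6 + 7*2) = 35*(-6 + 14) = 35*8 = 280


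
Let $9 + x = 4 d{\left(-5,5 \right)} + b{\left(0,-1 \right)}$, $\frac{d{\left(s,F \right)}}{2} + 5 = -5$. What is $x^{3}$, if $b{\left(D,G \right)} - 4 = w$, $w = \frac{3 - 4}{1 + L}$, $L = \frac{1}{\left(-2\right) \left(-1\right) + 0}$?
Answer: $- \frac{16974593}{27} \approx -6.2869 \cdot 10^{5}$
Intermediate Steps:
$L = \frac{1}{2}$ ($L = \frac{1}{2 + 0} = \frac{1}{2} \approx 0.5$)
$d{\left(s,F \right)} = -20$ ($d{\left(s,F \right)} = -10 + 2 \left(-5\right) = -10 - 10 = -20$)
$w = - \frac{2}{3}$ ($w = \frac{3 - 4}{1 + \frac{1}{2}} = - \frac{1}{\frac{3}{2}} = \left(-1\right) \frac{2}{3} = - \frac{2}{3} \approx -0.66667$)
$b{\left(D,G \right)} = \frac{10}{3}$ ($b{\left(D,G \right)} = 4 - \frac{2}{3} = \frac{10}{3}$)
$x = - \frac{257}{3}$ ($x = -9 + \left(4 \left(-20\right) + \frac{10}{3}\right) = -9 + \left(-80 + \frac{10}{3}\right) = -9 - \frac{230}{3} = - \frac{257}{3} \approx -85.667$)
$x^{3} = \left(- \frac{257}{3}\right)^{3} = - \frac{16974593}{27}$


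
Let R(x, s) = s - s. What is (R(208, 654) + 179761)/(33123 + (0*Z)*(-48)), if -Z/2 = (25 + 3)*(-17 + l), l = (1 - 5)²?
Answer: 179761/33123 ≈ 5.4271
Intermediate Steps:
l = 16 (l = (-4)² = 16)
R(x, s) = 0
Z = 56 (Z = -2*(25 + 3)*(-17 + 16) = -56*(-1) = -2*(-28) = 56)
(R(208, 654) + 179761)/(33123 + (0*Z)*(-48)) = (0 + 179761)/(33123 + (0*56)*(-48)) = 179761/(33123 + 0*(-48)) = 179761/(33123 + 0) = 179761/33123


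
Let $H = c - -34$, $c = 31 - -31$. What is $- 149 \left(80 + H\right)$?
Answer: $-26224$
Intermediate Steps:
$c = 62$ ($c = 31 + 31 = 62$)
$H = 96$ ($H = 62 - -34 = 62 + 34 = 96$)
$- 149 \left(80 + H\right) = - 149 \left(80 + 96\right) = \left(-149\right) 176 = -26224$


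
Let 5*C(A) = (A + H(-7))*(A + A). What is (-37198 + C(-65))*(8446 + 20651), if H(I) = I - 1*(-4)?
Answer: -1030906710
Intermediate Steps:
H(I) = 4 + I (H(I) = I + 4 = 4 + I)
C(A) = 2*A*(-3 + A)/5 (C(A) = ((A + (4 - 7))*(A + A))/5 = ((A - 3)*(2*A))/5 = ((-3 + A)*(2*A))/5 = (2*A*(-3 + A))/5 = 2*A*(-3 + A)/5)
(-37198 + C(-65))*(8446 + 20651) = (-37198 + (⅖)*(-65)*(-3 - 65))*(8446 + 20651) = (-37198 + (⅖)*(-65)*(-68))*29097 = (-37198 + 1768)*29097 = -35430*29097 = -1030906710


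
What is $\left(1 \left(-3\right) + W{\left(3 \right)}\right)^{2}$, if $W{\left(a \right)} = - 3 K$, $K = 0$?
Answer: $9$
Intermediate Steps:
$W{\left(a \right)} = 0$ ($W{\left(a \right)} = \left(-3\right) 0 = 0$)
$\left(1 \left(-3\right) + W{\left(3 \right)}\right)^{2} = \left(1 \left(-3\right) + 0\right)^{2} = \left(-3 + 0\right)^{2} = \left(-3\right)^{2} = 9$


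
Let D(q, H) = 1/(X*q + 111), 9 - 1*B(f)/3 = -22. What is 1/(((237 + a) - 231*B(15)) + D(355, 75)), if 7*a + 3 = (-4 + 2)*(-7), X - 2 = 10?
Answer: -30597/650015774 ≈ -4.7071e-5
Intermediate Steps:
X = 12 (X = 2 + 10 = 12)
B(f) = 93 (B(f) = 27 - 3*(-22) = 27 + 66 = 93)
a = 11/7 (a = -3/7 + ((-4 + 2)*(-7))/7 = -3/7 + (-2*(-7))/7 = -3/7 + (1/7)*14 = -3/7 + 2 = 11/7 ≈ 1.5714)
D(q, H) = 1/(111 + 12*q) (D(q, H) = 1/(12*q + 111) = 1/(111 + 12*q))
1/(((237 + a) - 231*B(15)) + D(355, 75)) = 1/(((237 + 11/7) - 231*93) + 1/(3*(37 + 4*355))) = 1/((1670/7 - 21483) + 1/(3*(37 + 1420))) = 1/(-148711/7 + (1/3)/1457) = 1/(-148711/7 + (1/3)*(1/1457)) = 1/(-148711/7 + 1/4371) = 1/(-650015774/30597) = -30597/650015774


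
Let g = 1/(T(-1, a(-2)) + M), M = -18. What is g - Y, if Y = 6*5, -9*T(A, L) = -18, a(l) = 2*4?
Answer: -481/16 ≈ -30.063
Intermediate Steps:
a(l) = 8
T(A, L) = 2 (T(A, L) = -⅑*(-18) = 2)
Y = 30
g = -1/16 (g = 1/(2 - 18) = 1/(-16) = -1/16 ≈ -0.062500)
g - Y = -1/16 - 1*30 = -1/16 - 30 = -481/16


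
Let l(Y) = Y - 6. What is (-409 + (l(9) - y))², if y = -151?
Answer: 65025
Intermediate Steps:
l(Y) = -6 + Y
(-409 + (l(9) - y))² = (-409 + ((-6 + 9) - 1*(-151)))² = (-409 + (3 + 151))² = (-409 + 154)² = (-255)² = 65025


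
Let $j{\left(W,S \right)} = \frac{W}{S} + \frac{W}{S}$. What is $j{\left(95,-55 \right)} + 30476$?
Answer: $\frac{335198}{11} \approx 30473.0$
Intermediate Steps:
$j{\left(W,S \right)} = \frac{2 W}{S}$
$j{\left(95,-55 \right)} + 30476 = 2 \cdot 95 \frac{1}{-55} + 30476 = 2 \cdot 95 \left(- \frac{1}{55}\right) + 30476 = - \frac{38}{11} + 30476 = \frac{335198}{11}$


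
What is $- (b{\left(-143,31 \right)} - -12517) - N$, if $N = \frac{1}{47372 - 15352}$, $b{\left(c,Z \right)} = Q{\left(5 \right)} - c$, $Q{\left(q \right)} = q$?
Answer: $- \frac{405533301}{32020} \approx -12665.0$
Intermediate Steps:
$b{\left(c,Z \right)} = 5 - c$
$N = \frac{1}{32020} \approx 3.1231 \cdot 10^{-5}$
$- (b{\left(-143,31 \right)} - -12517) - N = - (\left(5 - -143\right) - -12517) - \frac{1}{32020} = - (\left(5 + 143\right) + 12517) - \frac{1}{32020} = - (148 + 12517) - \frac{1}{32020} = \left(-1\right) 12665 - \frac{1}{32020} = -12665 - \frac{1}{32020} = - \frac{405533301}{32020}$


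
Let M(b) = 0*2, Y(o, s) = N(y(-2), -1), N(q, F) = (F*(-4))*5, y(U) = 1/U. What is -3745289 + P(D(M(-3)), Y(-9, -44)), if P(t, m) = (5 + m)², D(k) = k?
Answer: -3744664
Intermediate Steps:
N(q, F) = -20*F (N(q, F) = -4*F*5 = -20*F)
Y(o, s) = 20 (Y(o, s) = -20*(-1) = 20)
M(b) = 0
-3745289 + P(D(M(-3)), Y(-9, -44)) = -3745289 + (5 + 20)² = -3745289 + 25² = -3745289 + 625 = -3744664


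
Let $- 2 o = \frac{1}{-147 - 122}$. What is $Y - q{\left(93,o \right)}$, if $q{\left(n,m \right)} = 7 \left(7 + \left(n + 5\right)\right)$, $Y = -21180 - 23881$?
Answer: $-45796$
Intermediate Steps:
$o = \frac{1}{538}$ ($o = - \frac{1}{2 \left(-147 - 122\right)} = - \frac{1}{2 \left(-269\right)} = \left(- \frac{1}{2}\right) \left(- \frac{1}{269}\right) = \frac{1}{538} \approx 0.0018587$)
$Y = -45061$
$q{\left(n,m \right)} = 84 + 7 n$ ($q{\left(n,m \right)} = 7 \left(7 + \left(5 + n\right)\right) = 7 \left(12 + n\right) = 84 + 7 n$)
$Y - q{\left(93,o \right)} = -45061 - \left(84 + 7 \cdot 93\right) = -45061 - \left(84 + 651\right) = -45061 - 735 = -45796$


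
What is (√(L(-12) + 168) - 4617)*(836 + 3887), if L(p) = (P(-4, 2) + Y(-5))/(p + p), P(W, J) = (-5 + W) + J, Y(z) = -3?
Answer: -21806091 + 4723*√6063/6 ≈ -2.1745e+7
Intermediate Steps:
P(W, J) = -5 + J + W
L(p) = -5/p (L(p) = ((-5 + 2 - 4) - 3)/(p + p) = (-7 - 3)/((2*p)) = -5/p)
(√(L(-12) + 168) - 4617)*(836 + 3887) = (√(-5/(-12) + 168) - 4617)*(836 + 3887) = (√(-5*(-1/12) + 168) - 4617)*4723 = (√(5/12 + 168) - 4617)*4723 = (√(2021/12) - 4617)*4723 = (√6063/6 - 4617)*4723 = (-4617 + √6063/6)*4723 = -21806091 + 4723*√6063/6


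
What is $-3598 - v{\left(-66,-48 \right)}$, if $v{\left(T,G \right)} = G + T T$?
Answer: $-7906$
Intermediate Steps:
$v{\left(T,G \right)} = G + T^{2}$
$-3598 - v{\left(-66,-48 \right)} = -3598 - \left(-48 + \left(-66\right)^{2}\right) = -3598 - \left(-48 + 4356\right) = -3598 - 4308 = -7906$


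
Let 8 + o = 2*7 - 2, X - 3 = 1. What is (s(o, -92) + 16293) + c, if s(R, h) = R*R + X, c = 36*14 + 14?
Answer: 16831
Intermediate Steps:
X = 4 (X = 3 + 1 = 4)
c = 518 (c = 504 + 14 = 518)
o = 4 (o = -8 + (2*7 - 2) = -8 + (14 - 2) = -8 + 12 = 4)
s(R, h) = 4 + R² (s(R, h) = R*R + 4 = R² + 4 = 4 + R²)
(s(o, -92) + 16293) + c = ((4 + 4²) + 16293) + 518 = ((4 + 16) + 16293) + 518 = (20 + 16293) + 518 = 16313 + 518 = 16831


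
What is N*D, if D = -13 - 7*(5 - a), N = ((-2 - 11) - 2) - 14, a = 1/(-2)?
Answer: 2987/2 ≈ 1493.5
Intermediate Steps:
a = -1/2 ≈ -0.50000
N = -29 (N = (-13 - 2) - 14 = -15 - 14 = -29)
D = -103/2 (D = -13 - 7*(5 - 1*(-1/2)) = -13 - 7*(5 + 1/2) = -13 - 7*11/2 = -13 - 77/2 = -103/2 ≈ -51.500)
N*D = -29*(-103/2) = 2987/2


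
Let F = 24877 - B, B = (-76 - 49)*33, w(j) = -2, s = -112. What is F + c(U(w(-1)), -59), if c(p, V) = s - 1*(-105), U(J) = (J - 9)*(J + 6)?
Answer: 28995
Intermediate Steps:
U(J) = (-9 + J)*(6 + J)
c(p, V) = -7 (c(p, V) = -112 - 1*(-105) = -112 + 105 = -7)
B = -4125 (B = -125*33 = -4125)
F = 29002 (F = 24877 - 1*(-4125) = 24877 + 4125 = 29002)
F + c(U(w(-1)), -59) = 29002 - 7 = 28995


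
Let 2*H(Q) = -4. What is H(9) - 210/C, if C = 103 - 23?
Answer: -37/8 ≈ -4.6250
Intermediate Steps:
C = 80
H(Q) = -2 (H(Q) = (½)*(-4) = -2)
H(9) - 210/C = -2 - 210/80 = -2 - 1*21/8 = -2 - 21/8 = -37/8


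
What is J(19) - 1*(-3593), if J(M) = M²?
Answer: 3954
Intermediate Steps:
J(19) - 1*(-3593) = 19² - 1*(-3593) = 361 + 3593 = 3954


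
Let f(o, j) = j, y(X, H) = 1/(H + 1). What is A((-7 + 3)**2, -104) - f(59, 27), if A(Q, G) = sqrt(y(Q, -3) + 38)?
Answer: -27 + 5*sqrt(6)/2 ≈ -20.876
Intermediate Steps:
y(X, H) = 1/(1 + H)
A(Q, G) = 5*sqrt(6)/2 (A(Q, G) = sqrt(1/(1 - 3) + 38) = sqrt(1/(-2) + 38) = sqrt(-1/2 + 38) = sqrt(75/2) = 5*sqrt(6)/2)
A((-7 + 3)**2, -104) - f(59, 27) = 5*sqrt(6)/2 - 1*27 = 5*sqrt(6)/2 - 27 = -27 + 5*sqrt(6)/2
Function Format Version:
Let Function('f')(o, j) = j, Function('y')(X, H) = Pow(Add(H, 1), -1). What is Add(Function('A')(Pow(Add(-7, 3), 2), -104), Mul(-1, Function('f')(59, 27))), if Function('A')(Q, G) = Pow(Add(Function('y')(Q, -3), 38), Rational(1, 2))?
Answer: Add(-27, Mul(Rational(5, 2), Pow(6, Rational(1, 2)))) ≈ -20.876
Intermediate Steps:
Function('y')(X, H) = Pow(Add(1, H), -1)
Function('A')(Q, G) = Mul(Rational(5, 2), Pow(6, Rational(1, 2))) (Function('A')(Q, G) = Pow(Add(Pow(Add(1, -3), -1), 38), Rational(1, 2)) = Pow(Add(Pow(-2, -1), 38), Rational(1, 2)) = Pow(Add(Rational(-1, 2), 38), Rational(1, 2)) = Pow(Rational(75, 2), Rational(1, 2)) = Mul(Rational(5, 2), Pow(6, Rational(1, 2))))
Add(Function('A')(Pow(Add(-7, 3), 2), -104), Mul(-1, Function('f')(59, 27))) = Add(Mul(Rational(5, 2), Pow(6, Rational(1, 2))), Mul(-1, 27)) = Add(Mul(Rational(5, 2), Pow(6, Rational(1, 2))), -27) = Add(-27, Mul(Rational(5, 2), Pow(6, Rational(1, 2))))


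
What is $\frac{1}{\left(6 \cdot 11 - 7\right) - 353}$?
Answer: $- \frac{1}{294} \approx -0.0034014$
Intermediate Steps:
$\frac{1}{\left(6 \cdot 11 - 7\right) - 353} = \frac{1}{\left(66 - 7\right) - 353} = \frac{1}{59 - 353} = \frac{1}{-294} = - \frac{1}{294}$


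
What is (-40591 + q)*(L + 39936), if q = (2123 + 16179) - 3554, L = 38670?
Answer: -2031414858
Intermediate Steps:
q = 14748 (q = 18302 - 3554 = 14748)
(-40591 + q)*(L + 39936) = (-40591 + 14748)*(38670 + 39936) = -25843*78606 = -2031414858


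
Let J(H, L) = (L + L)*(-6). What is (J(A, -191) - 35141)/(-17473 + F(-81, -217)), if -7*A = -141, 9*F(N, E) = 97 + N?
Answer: 295641/157241 ≈ 1.8802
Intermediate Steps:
F(N, E) = 97/9 + N/9 (F(N, E) = (97 + N)/9 = 97/9 + N/9)
A = 141/7 (A = -⅐*(-141) = 141/7 ≈ 20.143)
J(H, L) = -12*L (J(H, L) = (2*L)*(-6) = -12*L)
(J(A, -191) - 35141)/(-17473 + F(-81, -217)) = (-12*(-191) - 35141)/(-17473 + (97/9 + (⅑)*(-81))) = (2292 - 35141)/(-17473 + (97/9 - 9)) = -32849/(-17473 + 16/9) = -32849/(-157241/9) = -32849*(-9/157241) = 295641/157241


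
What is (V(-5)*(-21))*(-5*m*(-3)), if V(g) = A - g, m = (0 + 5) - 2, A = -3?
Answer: -1890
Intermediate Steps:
m = 3 (m = 5 - 2 = 3)
V(g) = -3 - g
(V(-5)*(-21))*(-5*m*(-3)) = ((-3 - 1*(-5))*(-21))*(-15*(-3)) = ((-3 + 5)*(-21))*(-5*(-9)) = (2*(-21))*45 = -42*45 = -1890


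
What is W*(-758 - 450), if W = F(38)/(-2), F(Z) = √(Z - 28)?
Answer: 604*√10 ≈ 1910.0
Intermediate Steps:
F(Z) = √(-28 + Z)
W = -√10/2 (W = √(-28 + 38)/(-2) = √10*(-½) = -√10/2 ≈ -1.5811)
W*(-758 - 450) = (-√10/2)*(-758 - 450) = -√10/2*(-1208) = 604*√10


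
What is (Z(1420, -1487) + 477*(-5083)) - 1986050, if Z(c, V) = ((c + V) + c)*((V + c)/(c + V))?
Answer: -4409288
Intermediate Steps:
Z(c, V) = V + 2*c (Z(c, V) = ((V + c) + c)*((V + c)/(V + c)) = (V + 2*c)*1 = V + 2*c)
(Z(1420, -1487) + 477*(-5083)) - 1986050 = ((-1487 + 2*1420) + 477*(-5083)) - 1986050 = ((-1487 + 2840) - 2424591) - 1986050 = (1353 - 2424591) - 1986050 = -2423238 - 1986050 = -4409288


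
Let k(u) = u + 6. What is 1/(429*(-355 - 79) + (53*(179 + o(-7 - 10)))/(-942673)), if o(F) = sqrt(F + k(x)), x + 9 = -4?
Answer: -165450918163529545/30804646314282233429641 + 99923338*I*sqrt(6)/30804646314282233429641 ≈ -5.371e-6 + 7.9456e-15*I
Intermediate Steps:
x = -13 (x = -9 - 4 = -13)
k(u) = 6 + u
o(F) = sqrt(-7 + F) (o(F) = sqrt(F + (6 - 13)) = sqrt(F - 7) = sqrt(-7 + F))
1/(429*(-355 - 79) + (53*(179 + o(-7 - 10)))/(-942673)) = 1/(429*(-355 - 79) + (53*(179 + sqrt(-7 + (-7 - 10))))/(-942673)) = 1/(429*(-434) + (53*(179 + sqrt(-7 - 17)))*(-1/942673)) = 1/(-186186 + (53*(179 + sqrt(-24)))*(-1/942673)) = 1/(-186186 + (53*(179 + 2*I*sqrt(6)))*(-1/942673)) = 1/(-186186 + (9487 + 106*I*sqrt(6))*(-1/942673)) = 1/(-186186 + (-9487/942673 - 106*I*sqrt(6)/942673)) = 1/(-175512524665/942673 - 106*I*sqrt(6)/942673)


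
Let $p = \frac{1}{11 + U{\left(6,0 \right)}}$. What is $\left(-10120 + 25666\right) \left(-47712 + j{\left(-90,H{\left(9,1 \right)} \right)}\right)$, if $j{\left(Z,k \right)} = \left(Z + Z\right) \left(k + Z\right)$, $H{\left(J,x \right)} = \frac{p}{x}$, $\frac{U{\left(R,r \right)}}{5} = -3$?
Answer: $-489185982$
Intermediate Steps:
$U{\left(R,r \right)} = -15$ ($U{\left(R,r \right)} = 5 \left(-3\right) = -15$)
$p = - \frac{1}{4}$ ($p = \frac{1}{11 - 15} = \frac{1}{-4} = - \frac{1}{4} \approx -0.25$)
$H{\left(J,x \right)} = - \frac{1}{4 x}$
$j{\left(Z,k \right)} = 2 Z \left(Z + k\right)$
$\left(-10120 + 25666\right) \left(-47712 + j{\left(-90,H{\left(9,1 \right)} \right)}\right) = \left(-10120 + 25666\right) \left(-47712 + 2 \left(-90\right) \left(-90 - \frac{1}{4 \cdot 1}\right)\right) = 15546 \left(-47712 + 2 \left(-90\right) \left(-90 - \frac{1}{4}\right)\right) = 15546 \left(-47712 + 2 \left(-90\right) \left(- \frac{361}{4}\right)\right) = 15546 \left(-47712 + 16245\right) = 15546 \left(-31467\right) = -489185982$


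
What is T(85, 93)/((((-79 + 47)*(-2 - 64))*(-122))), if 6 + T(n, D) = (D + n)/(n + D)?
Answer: 5/257664 ≈ 1.9405e-5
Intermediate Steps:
T(n, D) = -5 (T(n, D) = -6 + (D + n)/(n + D) = -6 + (D + n)/(D + n) = -6 + 1 = -5)
T(85, 93)/((((-79 + 47)*(-2 - 64))*(-122))) = -5*(-1/(122*(-79 + 47)*(-2 - 64))) = -5/(-32*(-66)*(-122)) = -5/(2112*(-122)) = -5/(-257664) = -5*(-1/257664) = 5/257664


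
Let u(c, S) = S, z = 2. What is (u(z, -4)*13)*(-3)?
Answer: 156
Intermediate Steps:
(u(z, -4)*13)*(-3) = -4*13*(-3) = -52*(-3) = 156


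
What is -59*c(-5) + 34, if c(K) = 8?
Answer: -438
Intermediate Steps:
-59*c(-5) + 34 = -59*8 + 34 = -472 + 34 = -438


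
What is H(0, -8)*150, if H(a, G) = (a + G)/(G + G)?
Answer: 75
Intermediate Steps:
H(a, G) = (G + a)/(2*G) (H(a, G) = (G + a)/((2*G)) = (G + a)*(1/(2*G)) = (G + a)/(2*G))
H(0, -8)*150 = ((1/2)*(-8 + 0)/(-8))*150 = ((1/2)*(-1/8)*(-8))*150 = (1/2)*150 = 75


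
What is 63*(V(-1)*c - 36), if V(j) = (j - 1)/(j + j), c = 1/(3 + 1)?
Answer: -9009/4 ≈ -2252.3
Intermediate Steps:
c = 1/4 ≈ 0.25000
V(j) = (-1 + j)/(2*j) (V(j) = (-1 + j)/((2*j)) = (-1 + j)*(1/(2*j)) = (-1 + j)/(2*j))
63*(V(-1)*c - 36) = 63*(((1/2)*(-1 - 1)/(-1))*(1/4) - 36) = 63*(((1/2)*(-1)*(-2))*(1/4) - 36) = 63*(1*(1/4) - 36) = 63*(1/4 - 36) = 63*(-143/4) = -9009/4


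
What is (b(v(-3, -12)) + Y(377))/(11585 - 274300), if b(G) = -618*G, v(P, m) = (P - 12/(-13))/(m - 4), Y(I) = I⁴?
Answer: -2100867866321/27322360 ≈ -76892.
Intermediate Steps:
v(P, m) = (12/13 + P)/(-4 + m) (v(P, m) = (P - 12*(-1/13))/(-4 + m) = (P + 12/13)/(-4 + m) = (12/13 + P)/(-4 + m))
(b(v(-3, -12)) + Y(377))/(11585 - 274300) = (-618*(12/13 - 3)/(-4 - 12) + 377⁴)/(11585 - 274300) = (-618*(-27)/((-16)*13) + 20200652641)/(-262715) = (-(-309)*(-27)/(8*13) + 20200652641)*(-1/262715) = (-618*27/208 + 20200652641)*(-1/262715) = (-8343/104 + 20200652641)*(-1/262715) = (2100867866321/104)*(-1/262715) = -2100867866321/27322360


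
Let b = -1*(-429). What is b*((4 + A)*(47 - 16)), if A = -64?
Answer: -797940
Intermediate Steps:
b = 429
b*((4 + A)*(47 - 16)) = 429*((4 - 64)*(47 - 16)) = 429*(-60*31) = 429*(-1860) = -797940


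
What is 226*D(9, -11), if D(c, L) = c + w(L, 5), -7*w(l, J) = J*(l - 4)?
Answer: 31188/7 ≈ 4455.4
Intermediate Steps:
w(l, J) = -J*(-4 + l)/7 (w(l, J) = -J*(l - 4)/7 = -J*(-4 + l)/7)
D(c, L) = 20/7 + c - 5*L/7 (D(c, L) = c + (1/7)*5*(4 - L) = c + (20/7 - 5*L/7) = 20/7 + c - 5*L/7)
226*D(9, -11) = 226*(20/7 + 9 - 5/7*(-11)) = 226*(20/7 + 9 + 55/7) = 226*(138/7) = 31188/7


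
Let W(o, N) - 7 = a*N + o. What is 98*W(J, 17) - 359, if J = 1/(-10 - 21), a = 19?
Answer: 991313/31 ≈ 31978.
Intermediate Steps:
J = -1/31 (J = 1/(-31) = -1/31 ≈ -0.032258)
W(o, N) = 7 + o + 19*N (W(o, N) = 7 + (19*N + o) = 7 + (o + 19*N) = 7 + o + 19*N)
98*W(J, 17) - 359 = 98*(7 - 1/31 + 19*17) - 359 = 98*(7 - 1/31 + 323) - 359 = 98*(10229/31) - 359 = 1002442/31 - 359 = 991313/31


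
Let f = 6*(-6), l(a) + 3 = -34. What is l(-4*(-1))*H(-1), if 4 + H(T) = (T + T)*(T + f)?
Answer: -2590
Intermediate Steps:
l(a) = -37 (l(a) = -3 - 34 = -37)
f = -36
H(T) = -4 + 2*T*(-36 + T) (H(T) = -4 + (T + T)*(T - 36) = -4 + (2*T)*(-36 + T) = -4 + 2*T*(-36 + T))
l(-4*(-1))*H(-1) = -37*(-4 - 72*(-1) + 2*(-1)²) = -37*(-4 + 72 + 2*1) = -37*(-4 + 72 + 2) = -37*70 = -2590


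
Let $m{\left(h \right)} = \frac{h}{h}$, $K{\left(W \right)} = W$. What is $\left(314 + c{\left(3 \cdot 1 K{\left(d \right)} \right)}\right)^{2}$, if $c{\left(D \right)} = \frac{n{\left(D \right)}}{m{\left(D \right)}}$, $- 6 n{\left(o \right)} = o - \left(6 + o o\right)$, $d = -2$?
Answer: $103684$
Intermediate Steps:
$n{\left(o \right)} = 1 - \frac{o}{6} + \frac{o^{2}}{6}$ ($n{\left(o \right)} = - \frac{o - \left(6 + o o\right)}{6} = - \frac{o - \left(6 + o^{2}\right)}{6} = - \frac{-6 + o - o^{2}}{6} = 1 - \frac{o}{6} + \frac{o^{2}}{6}$)
$m{\left(h \right)} = 1$
$c{\left(D \right)} = 1 - \frac{D}{6} + \frac{D^{2}}{6}$ ($c{\left(D \right)} = \frac{1 - \frac{D}{6} + \frac{D^{2}}{6}}{1} = \left(1 - \frac{D}{6} + \frac{D^{2}}{6}\right) 1 = 1 - \frac{D}{6} + \frac{D^{2}}{6}$)
$\left(314 + c{\left(3 \cdot 1 K{\left(d \right)} \right)}\right)^{2} = \left(314 + \left(1 - \frac{3 \cdot 1 \left(-2\right)}{6} + \frac{\left(3 \cdot 1 \left(-2\right)\right)^{2}}{6}\right)\right)^{2} = \left(314 + \left(1 - \frac{3 \left(-2\right)}{6} + \frac{\left(3 \left(-2\right)\right)^{2}}{6}\right)\right)^{2} = \left(314 + \left(1 - -1 + \frac{\left(-6\right)^{2}}{6}\right)\right)^{2} = \left(314 + \left(1 + 1 + \frac{1}{6} \cdot 36\right)\right)^{2} = \left(314 + \left(1 + 1 + 6\right)\right)^{2} = \left(314 + 8\right)^{2} = 322^{2} = 103684$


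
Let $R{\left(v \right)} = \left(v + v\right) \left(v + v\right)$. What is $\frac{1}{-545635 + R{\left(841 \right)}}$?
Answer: $\frac{1}{2283489} \approx 4.3793 \cdot 10^{-7}$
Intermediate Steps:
$R{\left(v \right)} = 4 v^{2}$ ($R{\left(v \right)} = 2 v 2 v = 4 v^{2}$)
$\frac{1}{-545635 + R{\left(841 \right)}} = \frac{1}{-545635 + 4 \cdot 841^{2}} = \frac{1}{-545635 + 4 \cdot 707281} = \frac{1}{-545635 + 2829124} = \frac{1}{2283489}$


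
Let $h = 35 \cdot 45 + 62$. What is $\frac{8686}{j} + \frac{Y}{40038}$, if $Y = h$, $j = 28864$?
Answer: $\frac{98755109}{288914208} \approx 0.34181$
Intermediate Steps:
$h = 1637$ ($h = 1575 + 62 = 1637$)
$Y = 1637$
$\frac{8686}{j} + \frac{Y}{40038} = \frac{8686}{28864} + \frac{1637}{40038} = 8686 \cdot \frac{1}{28864} + 1637 \cdot \frac{1}{40038} = \frac{4343}{14432} + \frac{1637}{40038} = \frac{98755109}{288914208}$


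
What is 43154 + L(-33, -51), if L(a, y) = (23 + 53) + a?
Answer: 43197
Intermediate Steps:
L(a, y) = 76 + a
43154 + L(-33, -51) = 43154 + (76 - 33) = 43154 + 43 = 43197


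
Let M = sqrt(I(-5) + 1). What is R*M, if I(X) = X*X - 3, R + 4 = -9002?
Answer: -9006*sqrt(23) ≈ -43191.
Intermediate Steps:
R = -9006 (R = -4 - 9002 = -9006)
I(X) = -3 + X**2 (I(X) = X**2 - 3 = -3 + X**2)
M = sqrt(23) (M = sqrt((-3 + (-5)**2) + 1) = sqrt((-3 + 25) + 1) = sqrt(22 + 1) = sqrt(23) ≈ 4.7958)
R*M = -9006*sqrt(23)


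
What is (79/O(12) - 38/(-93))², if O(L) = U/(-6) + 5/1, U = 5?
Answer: 2027881024/5405625 ≈ 375.14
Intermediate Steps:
O(L) = 25/6 (O(L) = 5/(-6) + 5/1 = 5*(-⅙) + 5*1 = -⅚ + 5 = 25/6)
(79/O(12) - 38/(-93))² = (79/(25/6) - 38/(-93))² = (79*(6/25) - 38*(-1/93))² = (474/25 + 38/93)² = (45032/2325)² = 2027881024/5405625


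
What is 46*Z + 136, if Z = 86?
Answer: 4092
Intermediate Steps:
46*Z + 136 = 46*86 + 136 = 3956 + 136 = 4092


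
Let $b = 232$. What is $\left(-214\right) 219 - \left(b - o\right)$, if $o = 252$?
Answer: $-46846$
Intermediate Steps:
$\left(-214\right) 219 - \left(b - o\right) = \left(-214\right) 219 + \left(252 - 232\right) = -46866 + \left(252 - 232\right) = -46866 + 20 = -46846$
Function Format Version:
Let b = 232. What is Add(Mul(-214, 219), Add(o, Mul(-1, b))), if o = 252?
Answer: -46846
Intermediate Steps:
Add(Mul(-214, 219), Add(o, Mul(-1, b))) = Add(Mul(-214, 219), Add(252, Mul(-1, 232))) = Add(-46866, Add(252, -232)) = Add(-46866, 20) = -46846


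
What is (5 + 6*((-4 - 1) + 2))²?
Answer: 169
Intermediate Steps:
(5 + 6*((-4 - 1) + 2))² = (5 + 6*(-5 + 2))² = (5 + 6*(-3))² = (5 - 18)² = (-13)² = 169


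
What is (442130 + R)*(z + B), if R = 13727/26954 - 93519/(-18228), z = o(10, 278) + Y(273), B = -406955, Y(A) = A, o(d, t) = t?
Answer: -3678446975289769107/20471563 ≈ -1.7969e+11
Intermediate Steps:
z = 551 (z = 278 + 273 = 551)
R = 461821147/81886252 (R = 13727*(1/26954) - 93519*(-1/18228) = 13727/26954 + 31173/6076 = 461821147/81886252 ≈ 5.6398)
(442130 + R)*(z + B) = (442130 + 461821147/81886252)*(551 - 406955) = (36204830417907/81886252)*(-406404) = -3678446975289769107/20471563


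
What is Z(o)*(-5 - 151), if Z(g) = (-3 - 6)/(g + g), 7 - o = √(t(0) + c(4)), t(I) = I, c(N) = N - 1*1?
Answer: 2457/23 + 351*√3/23 ≈ 133.26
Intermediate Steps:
c(N) = -1 + N (c(N) = N - 1 = -1 + N)
o = 7 - √3 (o = 7 - √(0 + (-1 + 4)) = 7 - √(0 + 3) = 7 - √3 ≈ 5.2680)
Z(g) = -9/(2*g) (Z(g) = -9*1/(2*g) = -9/(2*g))
Z(o)*(-5 - 151) = (-9/(2*(7 - √3)))*(-5 - 151) = -9/(2*(7 - √3))*(-156) = 702/(7 - √3)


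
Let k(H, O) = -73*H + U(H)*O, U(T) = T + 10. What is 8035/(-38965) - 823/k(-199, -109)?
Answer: -62864335/273752504 ≈ -0.22964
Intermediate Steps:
U(T) = 10 + T
k(H, O) = -73*H + O*(10 + H) (k(H, O) = -73*H + (10 + H)*O = -73*H + O*(10 + H))
8035/(-38965) - 823/k(-199, -109) = 8035/(-38965) - 823/(-73*(-199) - 109*(10 - 199)) = 8035*(-1/38965) - 823/(14527 - 109*(-189)) = -1607/7793 - 823/(14527 + 20601) = -1607/7793 - 823/35128 = -62864335/273752504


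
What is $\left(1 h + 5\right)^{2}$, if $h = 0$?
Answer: $25$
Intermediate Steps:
$\left(1 h + 5\right)^{2} = \left(1 \cdot 0 + 5\right)^{2} = \left(0 + 5\right)^{2} = 5^{2} = 25$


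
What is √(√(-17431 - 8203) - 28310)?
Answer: √(-28310 + I*√25634) ≈ 0.4758 + 168.26*I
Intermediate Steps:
√(√(-17431 - 8203) - 28310) = √(√(-25634) - 28310) = √(I*√25634 - 28310) = √(-28310 + I*√25634)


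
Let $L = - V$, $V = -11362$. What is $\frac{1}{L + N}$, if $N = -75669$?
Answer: $- \frac{1}{64307} \approx -1.555 \cdot 10^{-5}$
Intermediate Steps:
$L = 11362$ ($L = \left(-1\right) \left(-11362\right) = 11362$)
$\frac{1}{L + N} = \frac{1}{11362 - 75669} = \frac{1}{-64307} = - \frac{1}{64307}$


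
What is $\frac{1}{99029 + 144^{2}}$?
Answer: $\frac{1}{119765} \approx 8.3497 \cdot 10^{-6}$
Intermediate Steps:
$\frac{1}{99029 + 144^{2}} = \frac{1}{99029 + 20736} = \frac{1}{119765}$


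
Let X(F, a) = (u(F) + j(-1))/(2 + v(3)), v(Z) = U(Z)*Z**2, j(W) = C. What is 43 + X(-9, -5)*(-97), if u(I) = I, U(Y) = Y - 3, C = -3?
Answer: 625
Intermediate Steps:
U(Y) = -3 + Y
j(W) = -3
v(Z) = Z**2*(-3 + Z) (v(Z) = (-3 + Z)*Z**2 = Z**2*(-3 + Z))
X(F, a) = -3/2 + F/2 (X(F, a) = (F - 3)/(2 + 3**2*(-3 + 3)) = (-3 + F)/(2 + 9*0) = (-3 + F)/(2 + 0) = (-3 + F)/2 = (-3 + F)*(1/2) = -3/2 + F/2)
43 + X(-9, -5)*(-97) = 43 + (-3/2 + (1/2)*(-9))*(-97) = 43 + (-3/2 - 9/2)*(-97) = 43 - 6*(-97) = 43 + 582 = 625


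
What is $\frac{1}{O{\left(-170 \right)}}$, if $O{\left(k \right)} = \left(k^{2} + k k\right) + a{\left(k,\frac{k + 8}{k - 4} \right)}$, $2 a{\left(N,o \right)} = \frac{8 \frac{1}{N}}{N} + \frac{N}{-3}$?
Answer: $\frac{21675}{1253429128} \approx 1.7293 \cdot 10^{-5}$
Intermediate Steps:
$a{\left(N,o \right)} = \frac{4}{N^{2}} - \frac{N}{6}$ ($a{\left(N,o \right)} = \frac{\frac{8 \frac{1}{N}}{N} + \frac{N}{-3}}{2} = \frac{\frac{8}{N^{2}} + N \left(- \frac{1}{3}\right)}{2} = \frac{\frac{8}{N^{2}} - \frac{N}{3}}{2} = \frac{4}{N^{2}} - \frac{N}{6}$)
$O{\left(k \right)} = 2 k^{2} + \frac{4}{k^{2}} - \frac{k}{6}$ ($O{\left(k \right)} = \left(k^{2} + k k\right) - \left(- \frac{4}{k^{2}} + \frac{k}{6}\right) = \left(k^{2} + k^{2}\right) - \left(- \frac{4}{k^{2}} + \frac{k}{6}\right) = 2 k^{2} - \left(- \frac{4}{k^{2}} + \frac{k}{6}\right) = 2 k^{2} + \frac{4}{k^{2}} - \frac{k}{6}$)
$\frac{1}{O{\left(-170 \right)}} = \frac{1}{2 \left(-170\right)^{2} + \frac{4}{28900} - - \frac{85}{3}} = \frac{1}{2 \cdot 28900 + 4 \cdot \frac{1}{28900} + \frac{85}{3}} = \frac{1}{57800 + \frac{1}{7225} + \frac{85}{3}} = \frac{1}{\frac{1253429128}{21675}} = \frac{21675}{1253429128}$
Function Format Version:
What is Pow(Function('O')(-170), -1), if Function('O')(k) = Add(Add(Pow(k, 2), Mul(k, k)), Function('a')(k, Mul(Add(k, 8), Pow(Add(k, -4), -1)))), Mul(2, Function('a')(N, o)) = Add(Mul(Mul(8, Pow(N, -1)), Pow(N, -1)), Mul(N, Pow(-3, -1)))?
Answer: Rational(21675, 1253429128) ≈ 1.7293e-5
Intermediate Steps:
Function('a')(N, o) = Add(Mul(4, Pow(N, -2)), Mul(Rational(-1, 6), N)) (Function('a')(N, o) = Mul(Rational(1, 2), Add(Mul(Mul(8, Pow(N, -1)), Pow(N, -1)), Mul(N, Pow(-3, -1)))) = Mul(Rational(1, 2), Add(Mul(8, Pow(N, -2)), Mul(N, Rational(-1, 3)))) = Mul(Rational(1, 2), Add(Mul(8, Pow(N, -2)), Mul(Rational(-1, 3), N))) = Add(Mul(4, Pow(N, -2)), Mul(Rational(-1, 6), N)))
Function('O')(k) = Add(Mul(2, Pow(k, 2)), Mul(4, Pow(k, -2)), Mul(Rational(-1, 6), k)) (Function('O')(k) = Add(Add(Pow(k, 2), Mul(k, k)), Add(Mul(4, Pow(k, -2)), Mul(Rational(-1, 6), k))) = Add(Add(Pow(k, 2), Pow(k, 2)), Add(Mul(4, Pow(k, -2)), Mul(Rational(-1, 6), k))) = Add(Mul(2, Pow(k, 2)), Add(Mul(4, Pow(k, -2)), Mul(Rational(-1, 6), k))) = Add(Mul(2, Pow(k, 2)), Mul(4, Pow(k, -2)), Mul(Rational(-1, 6), k)))
Pow(Function('O')(-170), -1) = Pow(Add(Mul(2, Pow(-170, 2)), Mul(4, Pow(-170, -2)), Mul(Rational(-1, 6), -170)), -1) = Pow(Add(Mul(2, 28900), Mul(4, Rational(1, 28900)), Rational(85, 3)), -1) = Pow(Add(57800, Rational(1, 7225), Rational(85, 3)), -1) = Pow(Rational(1253429128, 21675), -1) = Rational(21675, 1253429128)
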